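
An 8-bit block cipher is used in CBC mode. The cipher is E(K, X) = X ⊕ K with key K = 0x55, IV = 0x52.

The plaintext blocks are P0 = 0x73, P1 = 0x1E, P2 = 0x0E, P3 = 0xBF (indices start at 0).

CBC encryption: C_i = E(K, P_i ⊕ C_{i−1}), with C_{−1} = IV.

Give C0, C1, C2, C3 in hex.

C0 = 0x74, C1 = 0x3F, C2 = 0x64, C3 = 0x8E

C0: P0 ⊕ 0x52 = 0x21; E(K, 0x21) = 0x74.
C1: P1 ⊕ 0x74 = 0x6A; E(K, 0x6A) = 0x3F.
C2: P2 ⊕ 0x3F = 0x31; E(K, 0x31) = 0x64.
C3: P3 ⊕ 0x64 = 0xDB; E(K, 0xDB) = 0x8E.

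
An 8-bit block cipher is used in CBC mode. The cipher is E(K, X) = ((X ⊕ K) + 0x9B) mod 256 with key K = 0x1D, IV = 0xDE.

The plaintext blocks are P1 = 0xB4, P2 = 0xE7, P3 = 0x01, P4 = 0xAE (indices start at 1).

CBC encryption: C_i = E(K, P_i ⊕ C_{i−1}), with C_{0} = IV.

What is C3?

C1: P1 ⊕ 0xDE = 0x6A; E(K, 0x6A) = 0x12.
C2: P2 ⊕ 0x12 = 0xF5; E(K, 0xF5) = 0x83.
C3: P3 ⊕ 0x83 = 0x82; E(K, 0x82) = 0x3A.

C3 = 0x3A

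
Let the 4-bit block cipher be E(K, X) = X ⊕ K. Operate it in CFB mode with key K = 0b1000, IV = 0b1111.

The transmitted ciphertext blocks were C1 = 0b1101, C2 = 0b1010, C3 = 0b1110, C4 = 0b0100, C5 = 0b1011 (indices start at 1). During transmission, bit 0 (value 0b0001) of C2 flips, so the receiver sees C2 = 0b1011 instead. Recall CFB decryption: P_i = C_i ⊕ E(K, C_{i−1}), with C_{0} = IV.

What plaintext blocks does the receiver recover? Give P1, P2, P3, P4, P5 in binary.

Only C2 changed, to 0b1011. In CFB, a change in C_i flips the same bit in P_i and garbles P_{i+1}. Decrypting the received ciphertext:
P1: E(K, 0b1111) = 0b0111; 0b1101 ⊕ 0b0111 = 0b1010.
P2: E(K, 0b1101) = 0b0101; 0b1011 ⊕ 0b0101 = 0b1110.
P3: E(K, 0b1011) = 0b0011; 0b1110 ⊕ 0b0011 = 0b1101.
P4: E(K, 0b1110) = 0b0110; 0b0100 ⊕ 0b0110 = 0b0010.
P5: E(K, 0b0100) = 0b1100; 0b1011 ⊕ 0b1100 = 0b0111.
Blocks that differ from the original plaintext: P2, P3.

P1 = 0b1010, P2 = 0b1110, P3 = 0b1101, P4 = 0b0010, P5 = 0b0111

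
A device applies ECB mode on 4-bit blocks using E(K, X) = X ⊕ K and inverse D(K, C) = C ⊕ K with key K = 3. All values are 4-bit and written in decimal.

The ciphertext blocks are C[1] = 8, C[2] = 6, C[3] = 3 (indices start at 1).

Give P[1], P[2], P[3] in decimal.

ECB decryption: P_i = D(K, C_i).
P[1]: D(K, 8) = 11.
P[2]: D(K, 6) = 5.
P[3]: D(K, 3) = 0.

P[1] = 11, P[2] = 5, P[3] = 0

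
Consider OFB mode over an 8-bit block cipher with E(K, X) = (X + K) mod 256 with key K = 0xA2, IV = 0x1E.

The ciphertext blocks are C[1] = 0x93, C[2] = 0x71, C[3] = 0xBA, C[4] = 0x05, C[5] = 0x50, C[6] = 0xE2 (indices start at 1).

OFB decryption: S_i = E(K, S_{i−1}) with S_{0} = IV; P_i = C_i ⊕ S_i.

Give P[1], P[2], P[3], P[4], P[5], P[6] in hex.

P[1] = 0x53, P[2] = 0x13, P[3] = 0xBE, P[4] = 0xA3, P[5] = 0x18, P[6] = 0x08

P[1]: S = E(K, 0x1E) = 0xC0; 0x93 ⊕ 0xC0 = 0x53.
P[2]: S = E(K, 0xC0) = 0x62; 0x71 ⊕ 0x62 = 0x13.
P[3]: S = E(K, 0x62) = 0x04; 0xBA ⊕ 0x04 = 0xBE.
P[4]: S = E(K, 0x04) = 0xA6; 0x05 ⊕ 0xA6 = 0xA3.
P[5]: S = E(K, 0xA6) = 0x48; 0x50 ⊕ 0x48 = 0x18.
P[6]: S = E(K, 0x48) = 0xEA; 0xE2 ⊕ 0xEA = 0x08.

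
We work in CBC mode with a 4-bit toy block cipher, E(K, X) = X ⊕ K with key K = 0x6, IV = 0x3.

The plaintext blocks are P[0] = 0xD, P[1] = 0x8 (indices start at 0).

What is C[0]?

C[0] = 0x8

CBC encryption: C_i = E(K, P_i ⊕ C_{i−1}), with C_{−1} = IV.
C[0]: P[0] ⊕ 0x3 = 0xE; E(K, 0xE) = 0x8.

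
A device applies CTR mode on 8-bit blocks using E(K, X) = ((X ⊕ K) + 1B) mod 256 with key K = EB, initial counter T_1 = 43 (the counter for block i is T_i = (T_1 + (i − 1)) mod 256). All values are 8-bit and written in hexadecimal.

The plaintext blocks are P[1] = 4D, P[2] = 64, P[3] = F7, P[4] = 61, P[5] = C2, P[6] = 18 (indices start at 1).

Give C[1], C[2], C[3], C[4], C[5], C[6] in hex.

C[1] = 8E, C[2] = AE, C[3] = 3E, C[4] = A9, C[5] = 05, C[6] = A6

CTR encryption: S_i = E(K, T_i) where T_i is the counter for block i; C_i = P_i ⊕ S_i.
C[1]: T = 43, S = E(K, T) = C3; 4D ⊕ C3 = 8E.
C[2]: T = 44, S = E(K, T) = CA; 64 ⊕ CA = AE.
C[3]: T = 45, S = E(K, T) = C9; F7 ⊕ C9 = 3E.
C[4]: T = 46, S = E(K, T) = C8; 61 ⊕ C8 = A9.
C[5]: T = 47, S = E(K, T) = C7; C2 ⊕ C7 = 05.
C[6]: T = 48, S = E(K, T) = BE; 18 ⊕ BE = A6.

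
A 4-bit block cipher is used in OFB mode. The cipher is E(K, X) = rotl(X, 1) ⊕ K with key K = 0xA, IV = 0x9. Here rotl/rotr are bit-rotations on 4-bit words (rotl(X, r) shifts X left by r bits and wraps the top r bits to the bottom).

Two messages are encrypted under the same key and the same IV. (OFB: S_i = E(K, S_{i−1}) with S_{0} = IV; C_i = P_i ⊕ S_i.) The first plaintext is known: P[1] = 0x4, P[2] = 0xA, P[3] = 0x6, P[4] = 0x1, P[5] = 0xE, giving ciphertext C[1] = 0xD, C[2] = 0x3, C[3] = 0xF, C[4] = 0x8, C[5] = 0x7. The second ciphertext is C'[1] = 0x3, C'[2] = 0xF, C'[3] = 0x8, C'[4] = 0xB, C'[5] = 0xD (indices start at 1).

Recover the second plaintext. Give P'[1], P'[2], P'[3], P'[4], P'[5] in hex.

In OFB with a reused IV, both messages share the same keystream S_i, so C_i ⊕ C'_i = P_i ⊕ P'_i and thus P'_i = P_i ⊕ C_i ⊕ C'_i.
P'[1]: 0x4 ⊕ 0xD ⊕ 0x3 = 0xA.
P'[2]: 0xA ⊕ 0x3 ⊕ 0xF = 0x6.
P'[3]: 0x6 ⊕ 0xF ⊕ 0x8 = 0x1.
P'[4]: 0x1 ⊕ 0x8 ⊕ 0xB = 0x2.
P'[5]: 0xE ⊕ 0x7 ⊕ 0xD = 0x4.

P'[1] = 0xA, P'[2] = 0x6, P'[3] = 0x1, P'[4] = 0x2, P'[5] = 0x4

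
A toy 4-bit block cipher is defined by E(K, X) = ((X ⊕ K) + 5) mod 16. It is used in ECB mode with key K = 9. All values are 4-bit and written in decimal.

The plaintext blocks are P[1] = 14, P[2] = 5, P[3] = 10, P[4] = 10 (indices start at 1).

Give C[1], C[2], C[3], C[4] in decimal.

ECB encryption: C_i = E(K, P_i).
C[1]: E(K, 14) = 12.
C[2]: E(K, 5) = 1.
C[3]: E(K, 10) = 8.
C[4]: E(K, 10) = 8.

C[1] = 12, C[2] = 1, C[3] = 8, C[4] = 8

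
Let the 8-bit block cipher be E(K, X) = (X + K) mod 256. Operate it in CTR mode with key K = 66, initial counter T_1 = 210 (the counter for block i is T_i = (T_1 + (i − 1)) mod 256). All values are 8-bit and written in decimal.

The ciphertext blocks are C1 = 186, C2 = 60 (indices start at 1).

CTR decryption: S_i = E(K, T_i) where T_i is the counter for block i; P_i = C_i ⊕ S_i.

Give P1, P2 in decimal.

P1 = 174, P2 = 41

P1: T = 210, S = E(K, T) = 20; 186 ⊕ 20 = 174.
P2: T = 211, S = E(K, T) = 21; 60 ⊕ 21 = 41.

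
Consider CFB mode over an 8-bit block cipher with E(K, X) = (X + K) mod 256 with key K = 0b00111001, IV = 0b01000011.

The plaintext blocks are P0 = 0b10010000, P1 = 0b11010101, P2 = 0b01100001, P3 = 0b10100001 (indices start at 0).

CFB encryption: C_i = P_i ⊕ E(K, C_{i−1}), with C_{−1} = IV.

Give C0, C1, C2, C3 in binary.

C0 = 0b11101100, C1 = 0b11110000, C2 = 0b01001000, C3 = 0b00100000

C0: E(K, 0b01000011) = 0b01111100; 0b10010000 ⊕ 0b01111100 = 0b11101100.
C1: E(K, 0b11101100) = 0b00100101; 0b11010101 ⊕ 0b00100101 = 0b11110000.
C2: E(K, 0b11110000) = 0b00101001; 0b01100001 ⊕ 0b00101001 = 0b01001000.
C3: E(K, 0b01001000) = 0b10000001; 0b10100001 ⊕ 0b10000001 = 0b00100000.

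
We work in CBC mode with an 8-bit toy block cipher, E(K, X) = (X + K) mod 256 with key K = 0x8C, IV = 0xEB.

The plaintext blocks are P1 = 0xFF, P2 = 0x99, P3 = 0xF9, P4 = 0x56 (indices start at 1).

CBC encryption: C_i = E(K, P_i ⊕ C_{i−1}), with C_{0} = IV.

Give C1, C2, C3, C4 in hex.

C1: P1 ⊕ 0xEB = 0x14; E(K, 0x14) = 0xA0.
C2: P2 ⊕ 0xA0 = 0x39; E(K, 0x39) = 0xC5.
C3: P3 ⊕ 0xC5 = 0x3C; E(K, 0x3C) = 0xC8.
C4: P4 ⊕ 0xC8 = 0x9E; E(K, 0x9E) = 0x2A.

C1 = 0xA0, C2 = 0xC5, C3 = 0xC8, C4 = 0x2A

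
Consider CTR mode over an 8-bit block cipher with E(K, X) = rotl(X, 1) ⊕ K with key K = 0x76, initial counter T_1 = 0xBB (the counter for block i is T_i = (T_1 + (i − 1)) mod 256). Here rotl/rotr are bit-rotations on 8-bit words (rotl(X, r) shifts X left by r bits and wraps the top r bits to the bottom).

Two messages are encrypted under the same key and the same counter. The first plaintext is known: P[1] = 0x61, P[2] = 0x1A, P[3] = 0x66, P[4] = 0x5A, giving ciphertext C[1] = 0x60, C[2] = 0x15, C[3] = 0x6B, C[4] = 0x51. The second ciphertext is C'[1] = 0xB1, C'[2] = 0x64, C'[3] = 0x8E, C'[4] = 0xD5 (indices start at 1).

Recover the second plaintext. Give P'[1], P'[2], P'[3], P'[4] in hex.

In CTR with a reused counter, both messages share the same keystream S_i, so C_i ⊕ C'_i = P_i ⊕ P'_i and thus P'_i = P_i ⊕ C_i ⊕ C'_i.
P'[1]: 0x61 ⊕ 0x60 ⊕ 0xB1 = 0xB0.
P'[2]: 0x1A ⊕ 0x15 ⊕ 0x64 = 0x6B.
P'[3]: 0x66 ⊕ 0x6B ⊕ 0x8E = 0x83.
P'[4]: 0x5A ⊕ 0x51 ⊕ 0xD5 = 0xDE.

P'[1] = 0xB0, P'[2] = 0x6B, P'[3] = 0x83, P'[4] = 0xDE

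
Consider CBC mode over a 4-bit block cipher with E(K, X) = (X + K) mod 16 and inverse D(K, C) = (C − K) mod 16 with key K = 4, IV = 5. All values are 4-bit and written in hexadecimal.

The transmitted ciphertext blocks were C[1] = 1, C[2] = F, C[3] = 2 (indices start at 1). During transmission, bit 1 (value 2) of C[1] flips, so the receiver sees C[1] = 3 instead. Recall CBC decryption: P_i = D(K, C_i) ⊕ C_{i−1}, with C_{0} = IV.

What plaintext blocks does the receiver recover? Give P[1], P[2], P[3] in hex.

P[1] = A, P[2] = 8, P[3] = 1

Only C[1] changed, to 3. In CBC, a change in C_i garbles P_i and flips the same bit in P_{i+1}. Decrypting the received ciphertext:
P[1]: D(K, 3) = F; F ⊕ 5 = A.
P[2]: D(K, F) = B; B ⊕ 3 = 8.
P[3]: D(K, 2) = E; E ⊕ F = 1.
Blocks that differ from the original plaintext: P[1], P[2].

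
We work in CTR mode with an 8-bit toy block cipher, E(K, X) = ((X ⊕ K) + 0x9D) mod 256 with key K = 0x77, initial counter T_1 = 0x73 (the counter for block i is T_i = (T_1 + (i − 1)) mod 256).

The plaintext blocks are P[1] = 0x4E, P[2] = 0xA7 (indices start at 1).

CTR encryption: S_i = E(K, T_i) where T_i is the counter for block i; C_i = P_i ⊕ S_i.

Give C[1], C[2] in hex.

C[1]: T = 0x73, S = E(K, T) = 0xA1; 0x4E ⊕ 0xA1 = 0xEF.
C[2]: T = 0x74, S = E(K, T) = 0xA0; 0xA7 ⊕ 0xA0 = 0x07.

C[1] = 0xEF, C[2] = 0x07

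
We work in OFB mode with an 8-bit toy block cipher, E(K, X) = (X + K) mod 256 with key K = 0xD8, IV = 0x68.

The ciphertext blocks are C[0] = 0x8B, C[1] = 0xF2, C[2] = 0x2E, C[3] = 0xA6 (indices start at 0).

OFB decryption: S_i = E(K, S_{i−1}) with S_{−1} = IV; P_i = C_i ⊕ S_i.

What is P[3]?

P[0]: S = E(K, 0x68) = 0x40; 0x8B ⊕ 0x40 = 0xCB.
P[1]: S = E(K, 0x40) = 0x18; 0xF2 ⊕ 0x18 = 0xEA.
P[2]: S = E(K, 0x18) = 0xF0; 0x2E ⊕ 0xF0 = 0xDE.
P[3]: S = E(K, 0xF0) = 0xC8; 0xA6 ⊕ 0xC8 = 0x6E.

P[3] = 0x6E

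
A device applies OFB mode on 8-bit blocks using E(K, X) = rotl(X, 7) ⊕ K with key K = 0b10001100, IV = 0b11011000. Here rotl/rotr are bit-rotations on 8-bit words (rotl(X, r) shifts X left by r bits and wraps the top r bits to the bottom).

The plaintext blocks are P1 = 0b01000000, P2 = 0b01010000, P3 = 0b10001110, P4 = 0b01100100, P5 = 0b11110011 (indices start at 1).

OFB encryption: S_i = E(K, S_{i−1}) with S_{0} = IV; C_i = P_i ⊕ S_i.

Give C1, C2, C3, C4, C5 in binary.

C1: S = E(K, 0b11011000) = 0b11100000; 0b01000000 ⊕ 0b11100000 = 0b10100000.
C2: S = E(K, 0b11100000) = 0b11111100; 0b01010000 ⊕ 0b11111100 = 0b10101100.
C3: S = E(K, 0b11111100) = 0b11110010; 0b10001110 ⊕ 0b11110010 = 0b01111100.
C4: S = E(K, 0b11110010) = 0b11110101; 0b01100100 ⊕ 0b11110101 = 0b10010001.
C5: S = E(K, 0b11110101) = 0b01110110; 0b11110011 ⊕ 0b01110110 = 0b10000101.

C1 = 0b10100000, C2 = 0b10101100, C3 = 0b01111100, C4 = 0b10010001, C5 = 0b10000101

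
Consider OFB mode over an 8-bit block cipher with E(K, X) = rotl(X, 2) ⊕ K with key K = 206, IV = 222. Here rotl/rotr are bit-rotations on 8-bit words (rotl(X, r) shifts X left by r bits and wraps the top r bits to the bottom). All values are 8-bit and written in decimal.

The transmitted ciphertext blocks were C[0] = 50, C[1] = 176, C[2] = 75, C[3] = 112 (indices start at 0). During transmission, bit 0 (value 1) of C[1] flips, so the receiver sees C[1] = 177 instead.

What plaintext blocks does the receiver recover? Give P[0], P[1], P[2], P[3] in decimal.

P[0] = 135, P[1] = 169, P[2] = 229, P[3] = 4

OFB decryption: S_i = E(K, S_{i−1}) with S_{−1} = IV; P_i = C_i ⊕ S_i.
Only C[1] changed, to 177. In OFB, a change in C_i flips the same bit in P_i only; the keystream is unaffected. Decrypting the received ciphertext:
P[0]: S = E(K, 222) = 181; 50 ⊕ 181 = 135.
P[1]: S = E(K, 181) = 24; 177 ⊕ 24 = 169.
P[2]: S = E(K, 24) = 174; 75 ⊕ 174 = 229.
P[3]: S = E(K, 174) = 116; 112 ⊕ 116 = 4.
Blocks that differ from the original plaintext: P[1].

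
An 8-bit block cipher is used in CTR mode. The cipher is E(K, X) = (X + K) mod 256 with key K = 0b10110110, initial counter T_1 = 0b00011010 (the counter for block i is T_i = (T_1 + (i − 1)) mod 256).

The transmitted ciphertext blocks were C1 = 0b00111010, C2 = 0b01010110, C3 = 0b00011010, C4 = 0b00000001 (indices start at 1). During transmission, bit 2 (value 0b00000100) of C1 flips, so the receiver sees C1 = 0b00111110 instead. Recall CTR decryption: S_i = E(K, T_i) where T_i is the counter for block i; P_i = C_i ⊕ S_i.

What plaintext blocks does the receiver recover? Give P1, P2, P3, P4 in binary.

Only C1 changed, to 0b00111110. In CTR, a change in C_i flips the same bit in P_i only; the keystream is unaffected. Decrypting the received ciphertext:
P1: T = 0b00011010, S = E(K, T) = 0b11010000; 0b00111110 ⊕ 0b11010000 = 0b11101110.
P2: T = 0b00011011, S = E(K, T) = 0b11010001; 0b01010110 ⊕ 0b11010001 = 0b10000111.
P3: T = 0b00011100, S = E(K, T) = 0b11010010; 0b00011010 ⊕ 0b11010010 = 0b11001000.
P4: T = 0b00011101, S = E(K, T) = 0b11010011; 0b00000001 ⊕ 0b11010011 = 0b11010010.
Blocks that differ from the original plaintext: P1.

P1 = 0b11101110, P2 = 0b10000111, P3 = 0b11001000, P4 = 0b11010010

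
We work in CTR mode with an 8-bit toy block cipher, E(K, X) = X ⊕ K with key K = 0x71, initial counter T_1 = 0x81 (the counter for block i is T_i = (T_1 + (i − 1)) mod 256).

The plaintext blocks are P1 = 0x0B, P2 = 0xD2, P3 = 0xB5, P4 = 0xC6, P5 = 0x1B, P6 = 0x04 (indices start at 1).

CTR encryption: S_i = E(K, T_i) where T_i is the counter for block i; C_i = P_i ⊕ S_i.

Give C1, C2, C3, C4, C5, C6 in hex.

C1: T = 0x81, S = E(K, T) = 0xF0; 0x0B ⊕ 0xF0 = 0xFB.
C2: T = 0x82, S = E(K, T) = 0xF3; 0xD2 ⊕ 0xF3 = 0x21.
C3: T = 0x83, S = E(K, T) = 0xF2; 0xB5 ⊕ 0xF2 = 0x47.
C4: T = 0x84, S = E(K, T) = 0xF5; 0xC6 ⊕ 0xF5 = 0x33.
C5: T = 0x85, S = E(K, T) = 0xF4; 0x1B ⊕ 0xF4 = 0xEF.
C6: T = 0x86, S = E(K, T) = 0xF7; 0x04 ⊕ 0xF7 = 0xF3.

C1 = 0xFB, C2 = 0x21, C3 = 0x47, C4 = 0x33, C5 = 0xEF, C6 = 0xF3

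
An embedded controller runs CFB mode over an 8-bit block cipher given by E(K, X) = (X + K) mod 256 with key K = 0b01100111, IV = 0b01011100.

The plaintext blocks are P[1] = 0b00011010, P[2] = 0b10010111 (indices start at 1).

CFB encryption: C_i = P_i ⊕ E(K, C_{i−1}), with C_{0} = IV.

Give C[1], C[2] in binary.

C[1] = 0b11011001, C[2] = 0b11010111

C[1]: E(K, 0b01011100) = 0b11000011; 0b00011010 ⊕ 0b11000011 = 0b11011001.
C[2]: E(K, 0b11011001) = 0b01000000; 0b10010111 ⊕ 0b01000000 = 0b11010111.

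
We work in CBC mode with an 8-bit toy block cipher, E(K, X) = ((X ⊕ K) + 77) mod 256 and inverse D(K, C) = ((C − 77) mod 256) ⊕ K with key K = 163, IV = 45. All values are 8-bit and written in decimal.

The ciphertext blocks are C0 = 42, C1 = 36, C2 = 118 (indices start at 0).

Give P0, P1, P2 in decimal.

CBC decryption: P_i = D(K, C_i) ⊕ C_{i−1}, with C_{−1} = IV.
P0: D(K, 42) = 126; 126 ⊕ 45 = 83.
P1: D(K, 36) = 116; 116 ⊕ 42 = 94.
P2: D(K, 118) = 138; 138 ⊕ 36 = 174.

P0 = 83, P1 = 94, P2 = 174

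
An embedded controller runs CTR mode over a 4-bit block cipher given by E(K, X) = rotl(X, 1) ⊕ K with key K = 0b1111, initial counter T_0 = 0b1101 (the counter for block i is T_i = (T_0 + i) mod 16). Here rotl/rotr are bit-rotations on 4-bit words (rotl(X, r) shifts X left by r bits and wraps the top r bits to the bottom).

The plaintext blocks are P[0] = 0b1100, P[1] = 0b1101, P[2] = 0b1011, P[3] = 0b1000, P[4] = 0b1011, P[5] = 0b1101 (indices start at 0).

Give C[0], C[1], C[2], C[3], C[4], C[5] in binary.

CTR encryption: S_i = E(K, T_i) where T_i is the counter for block i; C_i = P_i ⊕ S_i.
C[0]: T = 0b1101, S = E(K, T) = 0b0100; 0b1100 ⊕ 0b0100 = 0b1000.
C[1]: T = 0b1110, S = E(K, T) = 0b0010; 0b1101 ⊕ 0b0010 = 0b1111.
C[2]: T = 0b1111, S = E(K, T) = 0b0000; 0b1011 ⊕ 0b0000 = 0b1011.
C[3]: T = 0b0000, S = E(K, T) = 0b1111; 0b1000 ⊕ 0b1111 = 0b0111.
C[4]: T = 0b0001, S = E(K, T) = 0b1101; 0b1011 ⊕ 0b1101 = 0b0110.
C[5]: T = 0b0010, S = E(K, T) = 0b1011; 0b1101 ⊕ 0b1011 = 0b0110.

C[0] = 0b1000, C[1] = 0b1111, C[2] = 0b1011, C[3] = 0b0111, C[4] = 0b0110, C[5] = 0b0110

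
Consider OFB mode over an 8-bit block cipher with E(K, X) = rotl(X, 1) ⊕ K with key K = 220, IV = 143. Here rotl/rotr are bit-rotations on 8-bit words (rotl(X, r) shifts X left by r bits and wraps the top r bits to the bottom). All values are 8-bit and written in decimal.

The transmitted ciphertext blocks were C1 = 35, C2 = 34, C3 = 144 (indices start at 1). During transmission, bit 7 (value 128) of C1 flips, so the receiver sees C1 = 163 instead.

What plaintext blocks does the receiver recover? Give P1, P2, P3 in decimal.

OFB decryption: S_i = E(K, S_{i−1}) with S_{0} = IV; P_i = C_i ⊕ S_i.
Only C1 changed, to 163. In OFB, a change in C_i flips the same bit in P_i only; the keystream is unaffected. Decrypting the received ciphertext:
P1: S = E(K, 143) = 195; 163 ⊕ 195 = 96.
P2: S = E(K, 195) = 91; 34 ⊕ 91 = 121.
P3: S = E(K, 91) = 106; 144 ⊕ 106 = 250.
Blocks that differ from the original plaintext: P1.

P1 = 96, P2 = 121, P3 = 250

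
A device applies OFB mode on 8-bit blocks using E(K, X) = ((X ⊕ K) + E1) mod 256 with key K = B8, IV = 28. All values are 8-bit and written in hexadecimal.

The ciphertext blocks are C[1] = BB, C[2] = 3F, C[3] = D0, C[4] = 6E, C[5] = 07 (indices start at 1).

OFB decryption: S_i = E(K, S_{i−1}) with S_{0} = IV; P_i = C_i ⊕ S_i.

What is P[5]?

P[1]: S = E(K, 28) = 71; BB ⊕ 71 = CA.
P[2]: S = E(K, 71) = AA; 3F ⊕ AA = 95.
P[3]: S = E(K, AA) = F3; D0 ⊕ F3 = 23.
P[4]: S = E(K, F3) = 2C; 6E ⊕ 2C = 42.
P[5]: S = E(K, 2C) = 75; 07 ⊕ 75 = 72.

P[5] = 72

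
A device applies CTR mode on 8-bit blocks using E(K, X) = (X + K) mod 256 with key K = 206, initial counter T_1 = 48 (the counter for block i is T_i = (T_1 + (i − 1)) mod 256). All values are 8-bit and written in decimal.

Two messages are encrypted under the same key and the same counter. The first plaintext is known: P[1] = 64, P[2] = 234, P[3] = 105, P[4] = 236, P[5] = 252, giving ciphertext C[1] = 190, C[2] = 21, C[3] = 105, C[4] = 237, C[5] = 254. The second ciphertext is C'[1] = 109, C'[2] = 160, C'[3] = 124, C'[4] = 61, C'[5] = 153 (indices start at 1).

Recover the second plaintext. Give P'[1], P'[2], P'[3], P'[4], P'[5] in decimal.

P'[1] = 147, P'[2] = 95, P'[3] = 124, P'[4] = 60, P'[5] = 155

In CTR with a reused counter, both messages share the same keystream S_i, so C_i ⊕ C'_i = P_i ⊕ P'_i and thus P'_i = P_i ⊕ C_i ⊕ C'_i.
P'[1]: 64 ⊕ 190 ⊕ 109 = 147.
P'[2]: 234 ⊕ 21 ⊕ 160 = 95.
P'[3]: 105 ⊕ 105 ⊕ 124 = 124.
P'[4]: 236 ⊕ 237 ⊕ 61 = 60.
P'[5]: 252 ⊕ 254 ⊕ 153 = 155.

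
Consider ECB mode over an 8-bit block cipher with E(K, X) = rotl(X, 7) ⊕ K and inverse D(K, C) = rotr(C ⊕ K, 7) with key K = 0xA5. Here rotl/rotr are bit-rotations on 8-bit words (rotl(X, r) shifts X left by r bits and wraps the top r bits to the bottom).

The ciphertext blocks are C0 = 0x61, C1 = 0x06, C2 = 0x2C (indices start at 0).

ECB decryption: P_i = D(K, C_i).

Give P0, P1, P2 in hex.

P0 = 0x89, P1 = 0x47, P2 = 0x13

P0: D(K, 0x61) = 0x89.
P1: D(K, 0x06) = 0x47.
P2: D(K, 0x2C) = 0x13.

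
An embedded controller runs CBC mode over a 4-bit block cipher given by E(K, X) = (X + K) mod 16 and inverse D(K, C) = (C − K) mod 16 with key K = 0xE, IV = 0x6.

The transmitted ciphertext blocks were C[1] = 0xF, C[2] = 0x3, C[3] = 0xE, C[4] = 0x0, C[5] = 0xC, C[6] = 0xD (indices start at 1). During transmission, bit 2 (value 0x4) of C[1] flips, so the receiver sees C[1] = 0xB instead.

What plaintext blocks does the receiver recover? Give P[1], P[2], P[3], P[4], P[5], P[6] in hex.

P[1] = 0xB, P[2] = 0xE, P[3] = 0x3, P[4] = 0xC, P[5] = 0xE, P[6] = 0x3

CBC decryption: P_i = D(K, C_i) ⊕ C_{i−1}, with C_{0} = IV.
Only C[1] changed, to 0xB. In CBC, a change in C_i garbles P_i and flips the same bit in P_{i+1}. Decrypting the received ciphertext:
P[1]: D(K, 0xB) = 0xD; 0xD ⊕ 0x6 = 0xB.
P[2]: D(K, 0x3) = 0x5; 0x5 ⊕ 0xB = 0xE.
P[3]: D(K, 0xE) = 0x0; 0x0 ⊕ 0x3 = 0x3.
P[4]: D(K, 0x0) = 0x2; 0x2 ⊕ 0xE = 0xC.
P[5]: D(K, 0xC) = 0xE; 0xE ⊕ 0x0 = 0xE.
P[6]: D(K, 0xD) = 0xF; 0xF ⊕ 0xC = 0x3.
Blocks that differ from the original plaintext: P[1], P[2].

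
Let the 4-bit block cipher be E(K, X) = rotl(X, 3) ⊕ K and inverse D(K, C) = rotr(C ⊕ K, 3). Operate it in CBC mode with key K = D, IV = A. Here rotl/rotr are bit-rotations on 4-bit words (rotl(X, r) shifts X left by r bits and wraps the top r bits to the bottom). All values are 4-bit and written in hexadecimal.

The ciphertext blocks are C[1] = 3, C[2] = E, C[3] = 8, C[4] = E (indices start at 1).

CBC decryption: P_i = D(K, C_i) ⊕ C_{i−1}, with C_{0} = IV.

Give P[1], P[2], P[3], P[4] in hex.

P[1]: D(K, 3) = D; D ⊕ A = 7.
P[2]: D(K, E) = 6; 6 ⊕ 3 = 5.
P[3]: D(K, 8) = A; A ⊕ E = 4.
P[4]: D(K, E) = 6; 6 ⊕ 8 = E.

P[1] = 7, P[2] = 5, P[3] = 4, P[4] = E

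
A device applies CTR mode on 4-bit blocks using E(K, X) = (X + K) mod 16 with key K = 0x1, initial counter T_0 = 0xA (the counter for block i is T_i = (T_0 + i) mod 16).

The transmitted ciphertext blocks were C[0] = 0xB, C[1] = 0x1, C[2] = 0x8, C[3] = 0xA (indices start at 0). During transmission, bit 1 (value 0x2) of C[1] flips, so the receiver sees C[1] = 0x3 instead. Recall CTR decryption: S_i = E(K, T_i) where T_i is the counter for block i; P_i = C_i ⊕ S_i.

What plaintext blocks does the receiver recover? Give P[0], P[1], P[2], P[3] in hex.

P[0] = 0x0, P[1] = 0xF, P[2] = 0x5, P[3] = 0x4

Only C[1] changed, to 0x3. In CTR, a change in C_i flips the same bit in P_i only; the keystream is unaffected. Decrypting the received ciphertext:
P[0]: T = 0xA, S = E(K, T) = 0xB; 0xB ⊕ 0xB = 0x0.
P[1]: T = 0xB, S = E(K, T) = 0xC; 0x3 ⊕ 0xC = 0xF.
P[2]: T = 0xC, S = E(K, T) = 0xD; 0x8 ⊕ 0xD = 0x5.
P[3]: T = 0xD, S = E(K, T) = 0xE; 0xA ⊕ 0xE = 0x4.
Blocks that differ from the original plaintext: P[1].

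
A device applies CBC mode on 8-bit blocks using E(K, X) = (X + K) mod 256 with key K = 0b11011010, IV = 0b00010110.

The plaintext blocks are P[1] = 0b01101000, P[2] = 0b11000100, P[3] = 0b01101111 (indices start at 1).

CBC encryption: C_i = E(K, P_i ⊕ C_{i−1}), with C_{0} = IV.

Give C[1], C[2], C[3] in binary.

C[1] = 0b01011000, C[2] = 0b01110110, C[3] = 0b11110011

C[1]: P[1] ⊕ 0b00010110 = 0b01111110; E(K, 0b01111110) = 0b01011000.
C[2]: P[2] ⊕ 0b01011000 = 0b10011100; E(K, 0b10011100) = 0b01110110.
C[3]: P[3] ⊕ 0b01110110 = 0b00011001; E(K, 0b00011001) = 0b11110011.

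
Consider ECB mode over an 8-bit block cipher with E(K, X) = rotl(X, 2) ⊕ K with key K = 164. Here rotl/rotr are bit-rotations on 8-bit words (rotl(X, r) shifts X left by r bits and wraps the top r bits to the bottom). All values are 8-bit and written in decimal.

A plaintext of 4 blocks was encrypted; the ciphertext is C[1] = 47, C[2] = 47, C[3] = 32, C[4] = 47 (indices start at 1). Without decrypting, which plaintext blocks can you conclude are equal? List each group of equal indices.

P[1] = P[2] = P[4]

ECB encrypts each block independently with the same key, so equal ciphertext blocks imply equal plaintext blocks.
C[1] = C[2] = C[4] = 47, so P[1] = P[2] = P[4].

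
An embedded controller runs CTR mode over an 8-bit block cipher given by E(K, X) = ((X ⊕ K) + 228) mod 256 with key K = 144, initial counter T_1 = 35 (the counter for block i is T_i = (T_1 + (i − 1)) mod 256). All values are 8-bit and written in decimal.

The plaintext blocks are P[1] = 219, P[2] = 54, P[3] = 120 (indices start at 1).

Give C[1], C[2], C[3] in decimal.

C[1] = 76, C[2] = 174, C[3] = 225

CTR encryption: S_i = E(K, T_i) where T_i is the counter for block i; C_i = P_i ⊕ S_i.
C[1]: T = 35, S = E(K, T) = 151; 219 ⊕ 151 = 76.
C[2]: T = 36, S = E(K, T) = 152; 54 ⊕ 152 = 174.
C[3]: T = 37, S = E(K, T) = 153; 120 ⊕ 153 = 225.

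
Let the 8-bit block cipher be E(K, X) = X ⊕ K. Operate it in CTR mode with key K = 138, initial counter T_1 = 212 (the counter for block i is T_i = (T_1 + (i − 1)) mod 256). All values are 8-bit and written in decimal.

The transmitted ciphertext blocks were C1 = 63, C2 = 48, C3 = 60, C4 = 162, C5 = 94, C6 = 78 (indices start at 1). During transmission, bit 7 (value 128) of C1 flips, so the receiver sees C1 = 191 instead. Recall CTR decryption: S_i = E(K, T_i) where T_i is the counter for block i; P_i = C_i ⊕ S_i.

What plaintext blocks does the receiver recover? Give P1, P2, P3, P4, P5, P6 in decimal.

P1 = 225, P2 = 111, P3 = 96, P4 = 255, P5 = 12, P6 = 29

Only C1 changed, to 191. In CTR, a change in C_i flips the same bit in P_i only; the keystream is unaffected. Decrypting the received ciphertext:
P1: T = 212, S = E(K, T) = 94; 191 ⊕ 94 = 225.
P2: T = 213, S = E(K, T) = 95; 48 ⊕ 95 = 111.
P3: T = 214, S = E(K, T) = 92; 60 ⊕ 92 = 96.
P4: T = 215, S = E(K, T) = 93; 162 ⊕ 93 = 255.
P5: T = 216, S = E(K, T) = 82; 94 ⊕ 82 = 12.
P6: T = 217, S = E(K, T) = 83; 78 ⊕ 83 = 29.
Blocks that differ from the original plaintext: P1.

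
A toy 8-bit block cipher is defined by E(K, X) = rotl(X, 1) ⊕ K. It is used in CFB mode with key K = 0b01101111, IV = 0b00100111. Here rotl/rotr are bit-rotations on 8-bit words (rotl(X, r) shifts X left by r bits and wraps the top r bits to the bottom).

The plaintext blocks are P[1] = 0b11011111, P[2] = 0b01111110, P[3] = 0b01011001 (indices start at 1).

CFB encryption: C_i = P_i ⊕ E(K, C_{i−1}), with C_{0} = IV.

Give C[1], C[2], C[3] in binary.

C[1] = 0b11111110, C[2] = 0b11101100, C[3] = 0b11101111

C[1]: E(K, 0b00100111) = 0b00100001; 0b11011111 ⊕ 0b00100001 = 0b11111110.
C[2]: E(K, 0b11111110) = 0b10010010; 0b01111110 ⊕ 0b10010010 = 0b11101100.
C[3]: E(K, 0b11101100) = 0b10110110; 0b01011001 ⊕ 0b10110110 = 0b11101111.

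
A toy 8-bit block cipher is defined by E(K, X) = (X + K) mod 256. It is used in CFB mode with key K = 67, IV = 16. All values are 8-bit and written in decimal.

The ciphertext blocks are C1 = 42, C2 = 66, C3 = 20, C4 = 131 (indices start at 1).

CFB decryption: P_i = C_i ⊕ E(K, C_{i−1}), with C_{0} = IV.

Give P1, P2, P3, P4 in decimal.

P1: E(K, 16) = 83; 42 ⊕ 83 = 121.
P2: E(K, 42) = 109; 66 ⊕ 109 = 47.
P3: E(K, 66) = 133; 20 ⊕ 133 = 145.
P4: E(K, 20) = 87; 131 ⊕ 87 = 212.

P1 = 121, P2 = 47, P3 = 145, P4 = 212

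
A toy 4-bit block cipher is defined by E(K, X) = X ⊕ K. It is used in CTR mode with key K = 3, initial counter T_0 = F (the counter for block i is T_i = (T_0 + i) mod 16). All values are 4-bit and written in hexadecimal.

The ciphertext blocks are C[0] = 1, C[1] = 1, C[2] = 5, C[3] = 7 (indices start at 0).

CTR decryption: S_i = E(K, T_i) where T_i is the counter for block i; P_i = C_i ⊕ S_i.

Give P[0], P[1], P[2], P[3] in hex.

P[0] = D, P[1] = 2, P[2] = 7, P[3] = 6

P[0]: T = F, S = E(K, T) = C; 1 ⊕ C = D.
P[1]: T = 0, S = E(K, T) = 3; 1 ⊕ 3 = 2.
P[2]: T = 1, S = E(K, T) = 2; 5 ⊕ 2 = 7.
P[3]: T = 2, S = E(K, T) = 1; 7 ⊕ 1 = 6.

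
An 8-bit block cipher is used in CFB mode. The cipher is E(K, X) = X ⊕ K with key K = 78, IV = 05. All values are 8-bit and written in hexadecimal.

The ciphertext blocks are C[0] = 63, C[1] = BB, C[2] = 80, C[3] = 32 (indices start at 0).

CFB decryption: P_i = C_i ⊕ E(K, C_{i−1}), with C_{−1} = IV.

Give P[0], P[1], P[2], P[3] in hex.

P[0]: E(K, 05) = 7D; 63 ⊕ 7D = 1E.
P[1]: E(K, 63) = 1B; BB ⊕ 1B = A0.
P[2]: E(K, BB) = C3; 80 ⊕ C3 = 43.
P[3]: E(K, 80) = F8; 32 ⊕ F8 = CA.

P[0] = 1E, P[1] = A0, P[2] = 43, P[3] = CA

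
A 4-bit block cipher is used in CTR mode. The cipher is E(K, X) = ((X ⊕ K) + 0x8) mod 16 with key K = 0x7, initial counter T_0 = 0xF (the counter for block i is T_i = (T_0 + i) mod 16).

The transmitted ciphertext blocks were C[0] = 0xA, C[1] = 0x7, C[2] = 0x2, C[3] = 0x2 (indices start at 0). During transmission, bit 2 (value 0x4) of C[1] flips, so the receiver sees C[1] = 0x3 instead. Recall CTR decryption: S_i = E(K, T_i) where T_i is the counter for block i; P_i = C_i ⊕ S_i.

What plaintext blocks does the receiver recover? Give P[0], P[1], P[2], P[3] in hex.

P[0] = 0xA, P[1] = 0xC, P[2] = 0xC, P[3] = 0xF

Only C[1] changed, to 0x3. In CTR, a change in C_i flips the same bit in P_i only; the keystream is unaffected. Decrypting the received ciphertext:
P[0]: T = 0xF, S = E(K, T) = 0x0; 0xA ⊕ 0x0 = 0xA.
P[1]: T = 0x0, S = E(K, T) = 0xF; 0x3 ⊕ 0xF = 0xC.
P[2]: T = 0x1, S = E(K, T) = 0xE; 0x2 ⊕ 0xE = 0xC.
P[3]: T = 0x2, S = E(K, T) = 0xD; 0x2 ⊕ 0xD = 0xF.
Blocks that differ from the original plaintext: P[1].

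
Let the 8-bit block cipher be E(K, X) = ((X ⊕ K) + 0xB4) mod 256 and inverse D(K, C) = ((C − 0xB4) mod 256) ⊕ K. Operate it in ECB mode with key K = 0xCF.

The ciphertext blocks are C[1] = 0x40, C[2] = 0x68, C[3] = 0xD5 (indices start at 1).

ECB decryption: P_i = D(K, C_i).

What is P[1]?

P[1]: D(K, 0x40) = 0x43.

P[1] = 0x43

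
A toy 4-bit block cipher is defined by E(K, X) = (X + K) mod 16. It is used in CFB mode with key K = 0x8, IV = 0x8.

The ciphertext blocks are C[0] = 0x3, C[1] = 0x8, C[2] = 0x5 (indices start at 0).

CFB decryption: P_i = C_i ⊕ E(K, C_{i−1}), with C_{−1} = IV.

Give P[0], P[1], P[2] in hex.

P[0] = 0x3, P[1] = 0x3, P[2] = 0x5

P[0]: E(K, 0x8) = 0x0; 0x3 ⊕ 0x0 = 0x3.
P[1]: E(K, 0x3) = 0xB; 0x8 ⊕ 0xB = 0x3.
P[2]: E(K, 0x8) = 0x0; 0x5 ⊕ 0x0 = 0x5.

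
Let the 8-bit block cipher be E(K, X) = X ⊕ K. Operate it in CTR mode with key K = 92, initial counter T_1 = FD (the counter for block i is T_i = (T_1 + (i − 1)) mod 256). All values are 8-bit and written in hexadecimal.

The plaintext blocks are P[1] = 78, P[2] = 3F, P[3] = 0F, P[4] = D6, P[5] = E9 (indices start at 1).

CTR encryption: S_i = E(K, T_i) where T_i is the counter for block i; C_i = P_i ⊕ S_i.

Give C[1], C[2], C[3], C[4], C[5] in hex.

C[1] = 17, C[2] = 53, C[3] = 62, C[4] = 44, C[5] = 7A

C[1]: T = FD, S = E(K, T) = 6F; 78 ⊕ 6F = 17.
C[2]: T = FE, S = E(K, T) = 6C; 3F ⊕ 6C = 53.
C[3]: T = FF, S = E(K, T) = 6D; 0F ⊕ 6D = 62.
C[4]: T = 00, S = E(K, T) = 92; D6 ⊕ 92 = 44.
C[5]: T = 01, S = E(K, T) = 93; E9 ⊕ 93 = 7A.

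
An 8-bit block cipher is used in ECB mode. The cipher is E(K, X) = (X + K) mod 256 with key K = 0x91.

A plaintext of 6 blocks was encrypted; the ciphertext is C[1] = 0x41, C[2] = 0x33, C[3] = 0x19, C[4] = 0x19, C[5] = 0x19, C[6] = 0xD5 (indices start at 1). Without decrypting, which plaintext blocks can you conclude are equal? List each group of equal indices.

P[3] = P[4] = P[5]

ECB encrypts each block independently with the same key, so equal ciphertext blocks imply equal plaintext blocks.
C[3] = C[4] = C[5] = 0x19, so P[3] = P[4] = P[5].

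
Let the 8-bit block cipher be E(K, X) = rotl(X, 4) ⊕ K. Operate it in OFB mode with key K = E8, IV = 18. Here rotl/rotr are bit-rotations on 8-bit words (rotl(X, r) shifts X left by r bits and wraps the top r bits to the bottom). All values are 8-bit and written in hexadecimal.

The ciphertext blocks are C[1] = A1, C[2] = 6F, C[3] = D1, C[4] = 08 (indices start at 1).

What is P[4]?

OFB decryption: S_i = E(K, S_{i−1}) with S_{0} = IV; P_i = C_i ⊕ S_i.
P[1]: S = E(K, 18) = 69; A1 ⊕ 69 = C8.
P[2]: S = E(K, 69) = 7E; 6F ⊕ 7E = 11.
P[3]: S = E(K, 7E) = 0F; D1 ⊕ 0F = DE.
P[4]: S = E(K, 0F) = 18; 08 ⊕ 18 = 10.

P[4] = 10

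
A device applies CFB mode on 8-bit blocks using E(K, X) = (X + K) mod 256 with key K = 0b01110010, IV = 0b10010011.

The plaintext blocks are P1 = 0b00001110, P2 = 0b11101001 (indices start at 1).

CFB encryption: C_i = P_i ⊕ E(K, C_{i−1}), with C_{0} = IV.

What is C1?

C1: E(K, 0b10010011) = 0b00000101; 0b00001110 ⊕ 0b00000101 = 0b00001011.

C1 = 0b00001011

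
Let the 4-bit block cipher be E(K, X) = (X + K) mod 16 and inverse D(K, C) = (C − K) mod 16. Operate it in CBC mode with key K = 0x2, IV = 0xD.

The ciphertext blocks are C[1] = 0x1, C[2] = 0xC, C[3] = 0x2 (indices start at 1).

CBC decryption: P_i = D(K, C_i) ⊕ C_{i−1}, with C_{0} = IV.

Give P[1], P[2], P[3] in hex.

P[1]: D(K, 0x1) = 0xF; 0xF ⊕ 0xD = 0x2.
P[2]: D(K, 0xC) = 0xA; 0xA ⊕ 0x1 = 0xB.
P[3]: D(K, 0x2) = 0x0; 0x0 ⊕ 0xC = 0xC.

P[1] = 0x2, P[2] = 0xB, P[3] = 0xC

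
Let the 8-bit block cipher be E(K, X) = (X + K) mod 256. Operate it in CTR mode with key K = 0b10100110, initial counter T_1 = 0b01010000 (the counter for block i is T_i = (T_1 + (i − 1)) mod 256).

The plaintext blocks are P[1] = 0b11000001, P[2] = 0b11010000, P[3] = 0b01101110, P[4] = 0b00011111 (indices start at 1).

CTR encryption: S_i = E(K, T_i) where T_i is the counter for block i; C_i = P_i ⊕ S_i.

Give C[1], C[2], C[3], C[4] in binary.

C[1] = 0b00110111, C[2] = 0b00100111, C[3] = 0b10010110, C[4] = 0b11100110

C[1]: T = 0b01010000, S = E(K, T) = 0b11110110; 0b11000001 ⊕ 0b11110110 = 0b00110111.
C[2]: T = 0b01010001, S = E(K, T) = 0b11110111; 0b11010000 ⊕ 0b11110111 = 0b00100111.
C[3]: T = 0b01010010, S = E(K, T) = 0b11111000; 0b01101110 ⊕ 0b11111000 = 0b10010110.
C[4]: T = 0b01010011, S = E(K, T) = 0b11111001; 0b00011111 ⊕ 0b11111001 = 0b11100110.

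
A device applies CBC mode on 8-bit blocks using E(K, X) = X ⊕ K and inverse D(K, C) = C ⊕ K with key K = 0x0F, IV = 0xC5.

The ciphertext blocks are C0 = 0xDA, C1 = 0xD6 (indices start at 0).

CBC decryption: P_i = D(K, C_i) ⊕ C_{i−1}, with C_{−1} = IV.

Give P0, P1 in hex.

P0: D(K, 0xDA) = 0xD5; 0xD5 ⊕ 0xC5 = 0x10.
P1: D(K, 0xD6) = 0xD9; 0xD9 ⊕ 0xDA = 0x03.

P0 = 0x10, P1 = 0x03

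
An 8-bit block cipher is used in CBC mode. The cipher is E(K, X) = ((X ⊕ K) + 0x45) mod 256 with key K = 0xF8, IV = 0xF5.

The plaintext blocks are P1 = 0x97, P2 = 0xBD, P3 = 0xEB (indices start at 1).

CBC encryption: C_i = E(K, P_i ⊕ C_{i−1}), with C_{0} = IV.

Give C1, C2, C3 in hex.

C1: P1 ⊕ 0xF5 = 0x62; E(K, 0x62) = 0xDF.
C2: P2 ⊕ 0xDF = 0x62; E(K, 0x62) = 0xDF.
C3: P3 ⊕ 0xDF = 0x34; E(K, 0x34) = 0x11.

C1 = 0xDF, C2 = 0xDF, C3 = 0x11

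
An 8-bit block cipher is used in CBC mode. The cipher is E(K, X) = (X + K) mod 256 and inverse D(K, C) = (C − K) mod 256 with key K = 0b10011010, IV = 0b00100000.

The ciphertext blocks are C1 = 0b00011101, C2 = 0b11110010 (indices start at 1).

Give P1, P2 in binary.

CBC decryption: P_i = D(K, C_i) ⊕ C_{i−1}, with C_{0} = IV.
P1: D(K, 0b00011101) = 0b10000011; 0b10000011 ⊕ 0b00100000 = 0b10100011.
P2: D(K, 0b11110010) = 0b01011000; 0b01011000 ⊕ 0b00011101 = 0b01000101.

P1 = 0b10100011, P2 = 0b01000101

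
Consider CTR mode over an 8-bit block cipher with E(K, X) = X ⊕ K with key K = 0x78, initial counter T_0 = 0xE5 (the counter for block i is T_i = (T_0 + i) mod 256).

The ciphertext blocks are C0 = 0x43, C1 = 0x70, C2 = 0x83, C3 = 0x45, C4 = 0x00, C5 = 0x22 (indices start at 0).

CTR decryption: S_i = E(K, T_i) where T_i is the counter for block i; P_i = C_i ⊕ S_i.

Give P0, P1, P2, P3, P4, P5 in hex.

P0: T = 0xE5, S = E(K, T) = 0x9D; 0x43 ⊕ 0x9D = 0xDE.
P1: T = 0xE6, S = E(K, T) = 0x9E; 0x70 ⊕ 0x9E = 0xEE.
P2: T = 0xE7, S = E(K, T) = 0x9F; 0x83 ⊕ 0x9F = 0x1C.
P3: T = 0xE8, S = E(K, T) = 0x90; 0x45 ⊕ 0x90 = 0xD5.
P4: T = 0xE9, S = E(K, T) = 0x91; 0x00 ⊕ 0x91 = 0x91.
P5: T = 0xEA, S = E(K, T) = 0x92; 0x22 ⊕ 0x92 = 0xB0.

P0 = 0xDE, P1 = 0xEE, P2 = 0x1C, P3 = 0xD5, P4 = 0x91, P5 = 0xB0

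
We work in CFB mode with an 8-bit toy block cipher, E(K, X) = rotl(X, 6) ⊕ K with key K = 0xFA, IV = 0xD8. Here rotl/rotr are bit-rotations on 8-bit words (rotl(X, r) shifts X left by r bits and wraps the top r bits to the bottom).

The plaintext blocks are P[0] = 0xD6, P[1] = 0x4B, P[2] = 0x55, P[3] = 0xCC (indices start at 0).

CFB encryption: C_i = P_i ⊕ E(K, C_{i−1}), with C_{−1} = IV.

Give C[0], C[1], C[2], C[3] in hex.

C[0]: E(K, 0xD8) = 0xCC; 0xD6 ⊕ 0xCC = 0x1A.
C[1]: E(K, 0x1A) = 0x7C; 0x4B ⊕ 0x7C = 0x37.
C[2]: E(K, 0x37) = 0x37; 0x55 ⊕ 0x37 = 0x62.
C[3]: E(K, 0x62) = 0x62; 0xCC ⊕ 0x62 = 0xAE.

C[0] = 0x1A, C[1] = 0x37, C[2] = 0x62, C[3] = 0xAE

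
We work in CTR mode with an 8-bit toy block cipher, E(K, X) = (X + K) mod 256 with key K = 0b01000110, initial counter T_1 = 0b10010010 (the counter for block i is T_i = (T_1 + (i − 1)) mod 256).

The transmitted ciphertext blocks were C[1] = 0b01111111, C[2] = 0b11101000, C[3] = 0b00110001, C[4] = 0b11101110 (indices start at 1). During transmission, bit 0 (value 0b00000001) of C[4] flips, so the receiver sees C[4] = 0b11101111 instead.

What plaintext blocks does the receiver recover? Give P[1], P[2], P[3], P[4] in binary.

CTR decryption: S_i = E(K, T_i) where T_i is the counter for block i; P_i = C_i ⊕ S_i.
Only C[4] changed, to 0b11101111. In CTR, a change in C_i flips the same bit in P_i only; the keystream is unaffected. Decrypting the received ciphertext:
P[1]: T = 0b10010010, S = E(K, T) = 0b11011000; 0b01111111 ⊕ 0b11011000 = 0b10100111.
P[2]: T = 0b10010011, S = E(K, T) = 0b11011001; 0b11101000 ⊕ 0b11011001 = 0b00110001.
P[3]: T = 0b10010100, S = E(K, T) = 0b11011010; 0b00110001 ⊕ 0b11011010 = 0b11101011.
P[4]: T = 0b10010101, S = E(K, T) = 0b11011011; 0b11101111 ⊕ 0b11011011 = 0b00110100.
Blocks that differ from the original plaintext: P[4].

P[1] = 0b10100111, P[2] = 0b00110001, P[3] = 0b11101011, P[4] = 0b00110100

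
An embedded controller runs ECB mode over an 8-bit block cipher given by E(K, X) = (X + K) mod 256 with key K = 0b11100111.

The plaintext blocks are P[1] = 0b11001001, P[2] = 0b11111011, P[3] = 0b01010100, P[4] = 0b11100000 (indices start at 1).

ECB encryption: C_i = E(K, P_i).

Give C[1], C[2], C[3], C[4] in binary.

C[1] = 0b10110000, C[2] = 0b11100010, C[3] = 0b00111011, C[4] = 0b11000111

C[1]: E(K, 0b11001001) = 0b10110000.
C[2]: E(K, 0b11111011) = 0b11100010.
C[3]: E(K, 0b01010100) = 0b00111011.
C[4]: E(K, 0b11100000) = 0b11000111.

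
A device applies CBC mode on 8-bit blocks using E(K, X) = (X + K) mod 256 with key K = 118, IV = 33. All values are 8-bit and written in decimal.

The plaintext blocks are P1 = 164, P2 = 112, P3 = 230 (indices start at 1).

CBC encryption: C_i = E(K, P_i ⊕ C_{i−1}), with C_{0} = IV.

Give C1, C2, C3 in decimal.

C1 = 251, C2 = 1, C3 = 93

C1: P1 ⊕ 33 = 133; E(K, 133) = 251.
C2: P2 ⊕ 251 = 139; E(K, 139) = 1.
C3: P3 ⊕ 1 = 231; E(K, 231) = 93.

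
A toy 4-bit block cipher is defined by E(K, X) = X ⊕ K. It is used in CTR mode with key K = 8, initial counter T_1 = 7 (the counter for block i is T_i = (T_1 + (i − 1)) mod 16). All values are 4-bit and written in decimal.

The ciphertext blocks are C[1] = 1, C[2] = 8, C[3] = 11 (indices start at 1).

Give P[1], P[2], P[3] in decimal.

CTR decryption: S_i = E(K, T_i) where T_i is the counter for block i; P_i = C_i ⊕ S_i.
P[1]: T = 7, S = E(K, T) = 15; 1 ⊕ 15 = 14.
P[2]: T = 8, S = E(K, T) = 0; 8 ⊕ 0 = 8.
P[3]: T = 9, S = E(K, T) = 1; 11 ⊕ 1 = 10.

P[1] = 14, P[2] = 8, P[3] = 10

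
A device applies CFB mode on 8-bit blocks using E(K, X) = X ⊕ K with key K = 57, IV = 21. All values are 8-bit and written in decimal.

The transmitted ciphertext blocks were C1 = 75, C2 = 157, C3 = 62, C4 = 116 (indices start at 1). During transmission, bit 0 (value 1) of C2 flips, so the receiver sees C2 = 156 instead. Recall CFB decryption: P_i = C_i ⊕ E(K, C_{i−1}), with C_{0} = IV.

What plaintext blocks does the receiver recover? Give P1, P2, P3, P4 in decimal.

P1 = 103, P2 = 238, P3 = 155, P4 = 115

Only C2 changed, to 156. In CFB, a change in C_i flips the same bit in P_i and garbles P_{i+1}. Decrypting the received ciphertext:
P1: E(K, 21) = 44; 75 ⊕ 44 = 103.
P2: E(K, 75) = 114; 156 ⊕ 114 = 238.
P3: E(K, 156) = 165; 62 ⊕ 165 = 155.
P4: E(K, 62) = 7; 116 ⊕ 7 = 115.
Blocks that differ from the original plaintext: P2, P3.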